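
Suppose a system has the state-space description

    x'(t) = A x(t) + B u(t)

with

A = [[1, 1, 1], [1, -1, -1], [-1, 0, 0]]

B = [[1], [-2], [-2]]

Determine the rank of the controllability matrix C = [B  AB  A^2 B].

AB = [[-3], [5], [-1]]
A^2B = [[1], [-7], [3]]
Controllability matrix C = [B  AB  A^2B] = [[1, -3, 1], [-2, 5, -7], [-2, -1, 3]]
det(C) = 1·(5·3 - (-7)·(-1)) - (-3)·((-2)·3 - (-7)·(-2)) + 1·((-2)·(-1) - 5·(-2)) = 1·8 - (-3)·(-20) + 1·12 = -40 ≠ 0, so rank(C) = 3.
rank(C) = 3 = n, so the pair (A, B) is completely controllable.

3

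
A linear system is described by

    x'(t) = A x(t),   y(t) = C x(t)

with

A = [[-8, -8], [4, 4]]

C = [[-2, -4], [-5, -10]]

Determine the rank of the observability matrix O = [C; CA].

CA = [[0, 0], [0, 0]]
Observability matrix O = [C; CA] = [[-2, -4], [-5, -10], [0, 0], [0, 0]]
Every row of O is a scalar multiple of row 1 = [-2, -4] (multipliers 1, 5/2, 0, 0), so the rows span a one-dimensional space.
O ≠ 0, hence rank(O) = 1.
rank(O) = 1 < n = 2, so the pair (A, C) is not completely observable.

1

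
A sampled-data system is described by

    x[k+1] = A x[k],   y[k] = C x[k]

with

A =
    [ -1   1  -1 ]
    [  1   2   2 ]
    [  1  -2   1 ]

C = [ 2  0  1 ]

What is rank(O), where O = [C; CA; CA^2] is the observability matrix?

CA = [[-1, 0, -1]]
CA^2 = [[0, 1, 0]]
Observability matrix O = [C; CA; CA^2] = [[2, 0, 1], [-1, 0, -1], [0, 1, 0]]
det(O) = 2·(0·0 - (-1)·1) - 0·((-1)·0 - (-1)·0) + 1·((-1)·1 - 0·0) = 2·1 - 0·0 + 1·(-1) = 1 ≠ 0, so rank(O) = 3.
rank(O) = 3 = n, so the pair (A, C) is completely observable.

3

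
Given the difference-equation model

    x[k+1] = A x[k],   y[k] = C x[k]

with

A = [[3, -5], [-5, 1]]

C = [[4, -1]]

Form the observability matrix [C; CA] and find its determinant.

CA = [[17, -21]]
Observability matrix O = [C; CA] = [[4, -1], [17, -21]]
det(O) = 4·(-21) - (-1)·17 = -84 - (-17) = -67
Since det(O) ≠ 0, rank(O) = 2 and the system is completely observable.

-67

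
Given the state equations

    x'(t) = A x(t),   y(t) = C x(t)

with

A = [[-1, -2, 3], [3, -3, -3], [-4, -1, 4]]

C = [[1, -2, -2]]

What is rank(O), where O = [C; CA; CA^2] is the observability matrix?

3

CA = [[1, 6, 1]]
CA^2 = [[13, -21, -11]]
Observability matrix O = [C; CA; CA^2] = [[1, -2, -2], [1, 6, 1], [13, -21, -11]]
det(O) = 1·(6·(-11) - 1·(-21)) - (-2)·(1·(-11) - 1·13) + (-2)·(1·(-21) - 6·13) = 1·(-45) - (-2)·(-24) + (-2)·(-99) = 105 ≠ 0, so rank(O) = 3.
rank(O) = 3 = n, so the pair (A, C) is completely observable.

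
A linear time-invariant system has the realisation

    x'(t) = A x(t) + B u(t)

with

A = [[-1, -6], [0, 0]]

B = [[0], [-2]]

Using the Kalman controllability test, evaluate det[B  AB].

24

AB = [[12], [0]]
Controllability matrix C = [B  AB] = [[0, 12], [-2, 0]]
det(C) = 0·0 - 12·(-2) = 0 - (-24) = 24
Since det(C) ≠ 0, rank(C) = 2 and the system is completely controllable.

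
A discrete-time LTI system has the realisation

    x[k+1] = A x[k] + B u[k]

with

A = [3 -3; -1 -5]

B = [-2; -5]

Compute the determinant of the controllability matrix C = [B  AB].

AB = [[9], [27]]
Controllability matrix C = [B  AB] = [[-2, 9], [-5, 27]]
det(C) = (-2)·27 - 9·(-5) = -54 - (-45) = -9
Since det(C) ≠ 0, rank(C) = 2 and the system is completely controllable.

-9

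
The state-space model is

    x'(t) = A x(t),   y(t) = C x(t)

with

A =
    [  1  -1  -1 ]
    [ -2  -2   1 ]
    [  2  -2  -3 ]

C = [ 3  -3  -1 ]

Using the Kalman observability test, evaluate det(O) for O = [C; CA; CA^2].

CA = [[7, 5, -3]]
CA^2 = [[-9, -11, 7]]
Observability matrix O = [C; CA; CA^2] = [[3, -3, -1], [7, 5, -3], [-9, -11, 7]]
Expanding along the first row, det(O) = 3·(5·7 - (-3)·(-11)) - (-3)·(7·7 - (-3)·(-9)) + (-1)·(7·(-11) - 5·(-9)) = 3·2 - (-3)·22 + (-1)·(-32) = 104
Since det(O) ≠ 0, rank(O) = 3 and the system is completely observable.

104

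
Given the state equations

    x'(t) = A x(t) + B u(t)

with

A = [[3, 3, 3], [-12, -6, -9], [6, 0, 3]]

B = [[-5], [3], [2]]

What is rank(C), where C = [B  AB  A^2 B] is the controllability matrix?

AB = [[0], [24], [-24]]
A^2B = [[0], [72], [-72]]
Controllability matrix C = [B  AB  A^2B] = [[-5, 0, 0], [3, 24, 72], [2, -24, -72]]
The rows r1, r2, r3 of C are linearly dependent: r1 + r2 + r3 = 0 (check each entry), so rank(C) ≤ 2.
The 2×2 minor from rows 1, 2, columns 1, 2 is (-5)·24 - 0·3 = -120 - 0 = -120 ≠ 0, so rank(C) = 2.
rank(C) = 2 < n = 3, so the pair (A, B) is not completely controllable.

2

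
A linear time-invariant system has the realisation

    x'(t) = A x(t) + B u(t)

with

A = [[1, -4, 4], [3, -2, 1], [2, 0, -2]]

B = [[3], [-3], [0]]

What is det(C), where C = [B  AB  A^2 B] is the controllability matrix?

1620

AB = [[15], [15], [6]]
A^2B = [[-21], [21], [18]]
Controllability matrix C = [B  AB  A^2B] = [[3, 15, -21], [-3, 15, 21], [0, 6, 18]]
Expanding along the first row, det(C) = 3·(15·18 - 21·6) - 15·((-3)·18 - 21·0) + (-21)·((-3)·6 - 15·0) = 3·144 - 15·(-54) + (-21)·(-18) = 1620
Since det(C) ≠ 0, rank(C) = 3 and the system is completely controllable.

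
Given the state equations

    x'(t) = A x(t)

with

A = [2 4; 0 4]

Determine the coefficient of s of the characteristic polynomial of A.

For a 2×2 matrix, det(sI - A) = s^2 - (tr A)s + det A.
tr A = 6, det A = 8.
So p(s) = s^2 - 6s + 8.
The coefficient of s is -6.

-6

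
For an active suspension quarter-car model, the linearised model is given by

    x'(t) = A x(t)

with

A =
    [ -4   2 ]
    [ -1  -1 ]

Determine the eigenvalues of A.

det(sI - A) = s^2 - (tr A)s + det A, with tr A = (-4) + (-1) = -5 and det A = (-4)·(-1) - 2·(-1) = 4 - (-2) = 6.
So p(s) = det(sI - A) = s^2 + 5s + 6.
Factor s^2 + 5s + 6: two numbers with sum -5 and product 6 are -2 and -3, so s^2 + 5s + 6 = (s + 2)(s + 3).
Hence p(s) = (s + 2) (s + 3), with roots -3, -2.
All eigenvalues have negative real part, so the system is asymptotically stable.

-3, -2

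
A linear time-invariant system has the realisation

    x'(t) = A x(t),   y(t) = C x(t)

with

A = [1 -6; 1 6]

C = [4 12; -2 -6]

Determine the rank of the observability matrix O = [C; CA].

CA = [[16, 48], [-8, -24]]
Observability matrix O = [C; CA] = [[4, 12], [-2, -6], [16, 48], [-8, -24]]
Every row of O is a scalar multiple of row 1 = [4, 12] (multipliers 1, -1/2, 4, -2), so the rows span a one-dimensional space.
O ≠ 0, hence rank(O) = 1.
rank(O) = 1 < n = 2, so the pair (A, C) is not completely observable.

1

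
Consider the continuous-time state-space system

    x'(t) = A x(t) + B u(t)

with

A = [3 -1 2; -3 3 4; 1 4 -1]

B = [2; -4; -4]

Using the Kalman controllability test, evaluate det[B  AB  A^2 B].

3744

AB = [[2], [-34], [-10]]
A^2B = [[20], [-148], [-124]]
Controllability matrix C = [B  AB  A^2B] = [[2, 2, 20], [-4, -34, -148], [-4, -10, -124]]
Expanding along the first row, det(C) = 2·((-34)·(-124) - (-148)·(-10)) - 2·((-4)·(-124) - (-148)·(-4)) + 20·((-4)·(-10) - (-34)·(-4)) = 2·2736 - 2·(-96) + 20·(-96) = 3744
Since det(C) ≠ 0, rank(C) = 3 and the system is completely controllable.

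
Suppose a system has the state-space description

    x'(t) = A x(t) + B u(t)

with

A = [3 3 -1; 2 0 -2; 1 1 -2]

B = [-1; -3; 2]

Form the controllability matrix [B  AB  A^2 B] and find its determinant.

-1296

AB = [[-14], [-6], [-8]]
A^2B = [[-52], [-12], [-4]]
Controllability matrix C = [B  AB  A^2B] = [[-1, -14, -52], [-3, -6, -12], [2, -8, -4]]
Expanding along the first row, det(C) = (-1)·((-6)·(-4) - (-12)·(-8)) - (-14)·((-3)·(-4) - (-12)·2) + (-52)·((-3)·(-8) - (-6)·2) = (-1)·(-72) - (-14)·36 + (-52)·36 = -1296
Since det(C) ≠ 0, rank(C) = 3 and the system is completely controllable.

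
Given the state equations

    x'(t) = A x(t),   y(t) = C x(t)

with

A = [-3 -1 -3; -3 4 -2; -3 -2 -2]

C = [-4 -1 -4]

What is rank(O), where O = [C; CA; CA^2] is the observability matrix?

CA = [[27, 8, 22]]
CA^2 = [[-171, -39, -141]]
Observability matrix O = [C; CA; CA^2] = [[-4, -1, -4], [27, 8, 22], [-171, -39, -141]]
det(O) = (-4)·(8·(-141) - 22·(-39)) - (-1)·(27·(-141) - 22·(-171)) + (-4)·(27·(-39) - 8·(-171)) = (-4)·(-270) - (-1)·(-45) + (-4)·315 = -225 ≠ 0, so rank(O) = 3.
rank(O) = 3 = n, so the pair (A, C) is completely observable.

3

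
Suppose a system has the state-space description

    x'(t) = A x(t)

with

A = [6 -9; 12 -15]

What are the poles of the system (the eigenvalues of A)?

det(sI - A) = s^2 - (tr A)s + det A, with tr A = 6 + (-15) = -9 and det A = 6·(-15) - (-9)·12 = -90 - (-108) = 18.
So p(s) = det(sI - A) = s^2 + 9s + 18.
Factor s^2 + 9s + 18: two numbers with sum -9 and product 18 are -3 and -6, so s^2 + 9s + 18 = (s + 3)(s + 6).
Hence p(s) = (s + 3) (s + 6), with roots -6, -3.
All eigenvalues have negative real part, so the system is asymptotically stable.

-6, -3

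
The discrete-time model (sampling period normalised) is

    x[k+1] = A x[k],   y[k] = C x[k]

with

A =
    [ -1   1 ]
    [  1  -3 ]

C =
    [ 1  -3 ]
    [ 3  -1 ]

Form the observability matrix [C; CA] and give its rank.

CA = [[-4, 10], [-4, 6]]
Observability matrix O = [C; CA] = [[1, -3], [3, -1], [-4, 10], [-4, 6]]
Take the 2×2 submatrix of O formed by rows 1, 2: [[1, -3], [3, -1]]. Its determinant is 1·(-1) - (-3)·3 = -1 - (-9) = 8 ≠ 0.
So rank(O) ≥ 2; since O has 2 columns, rank(O) = 2.
rank(O) = 2 = n, so the pair (A, C) is completely observable.

2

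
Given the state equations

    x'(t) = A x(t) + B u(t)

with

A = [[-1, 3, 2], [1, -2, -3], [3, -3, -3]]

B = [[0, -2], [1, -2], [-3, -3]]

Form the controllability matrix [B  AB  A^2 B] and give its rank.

AB = [[-3, -10], [7, 11], [6, 9]]
A^2B = [[36, 61], [-35, -59], [-48, -90]]
Controllability matrix C = [B  AB  A^2B] = [[0, -2, -3, -10, 36, 61], [1, -2, 7, 11, -35, -59], [-3, -3, 6, 9, -48, -90]]
Take the 3×3 submatrix of C formed by columns 1, 2, 3: [[0, -2, -3], [1, -2, 7], [-3, -3, 6]]. Its determinant is 0·((-2)·6 - 7·(-3)) - (-2)·(1·6 - 7·(-3)) + (-3)·(1·(-3) - (-2)·(-3)) = 0·9 - (-2)·27 + (-3)·(-9) = 81 ≠ 0.
So rank(C) ≥ 3; since C has 3 rows, rank(C) = 3.
rank(C) = 3 = n, so the pair (A, B) is completely controllable.

3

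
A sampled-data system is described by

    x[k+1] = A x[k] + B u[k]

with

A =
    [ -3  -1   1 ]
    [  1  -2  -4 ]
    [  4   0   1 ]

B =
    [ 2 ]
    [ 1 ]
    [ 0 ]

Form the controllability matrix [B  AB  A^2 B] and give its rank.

AB = [[-7], [0], [8]]
A^2B = [[29], [-39], [-20]]
Controllability matrix C = [B  AB  A^2B] = [[2, -7, 29], [1, 0, -39], [0, 8, -20]]
det(C) = 2·(0·(-20) - (-39)·8) - (-7)·(1·(-20) - (-39)·0) + 29·(1·8 - 0·0) = 2·312 - (-7)·(-20) + 29·8 = 716 ≠ 0, so rank(C) = 3.
rank(C) = 3 = n, so the pair (A, B) is completely controllable.

3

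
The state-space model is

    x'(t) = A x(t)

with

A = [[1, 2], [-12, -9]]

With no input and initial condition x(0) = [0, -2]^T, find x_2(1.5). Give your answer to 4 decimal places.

det(sI - A) = s^2 - (tr A)s + det A, with tr A = 1 + (-9) = -8 and det A = 1·(-9) - 2·(-12) = -9 - (-24) = 15.
So p(s) = det(sI - A) = s^2 + 8s + 15.
Factor s^2 + 8s + 15: two numbers with sum -8 and product 15 are -3 and -5, so s^2 + 8s + 15 = (s + 3)(s + 5).
Hence p(s) = (s + 3) (s + 5), with roots -5, -3.
The eigenvalues -5, -3 are distinct and real, so A is diagonalisable and x(t) = e^{At} x(0) = V diag(e^{λ_i t}) V^{-1} x(0), where the columns of V are the eigenvectors.
λ = -5: A - (-5)I = [[6, 2], [-12, -4]]. Row 1 gives 6·v1 + 2·v2 = 0, so take v_1 = [1, -3]^T.
λ = -3: A - (-3)I = [[4, 2], [-12, -6]]. Row 1 gives 4·v1 + 2·v2 = 0, so take v_2 = [-1, 2]^T.
V = [v_1 v_2] = [[1, -1], [-3, 2]] has det V = -1, so V^{-1} = adj(V)/det V = [[-2, -1], [-3, -1]].
Modal coordinates z(0) = V^{-1} x(0): (-2)·0 + (-1)·(-2) = 2; (-3)·0 + (-1)·(-2) = 2; so z(0) = [2, 2]^T.
x_2(t) = Σ_i (v_i)_2 · z_i(0) · e^{λ_i t} (row 2 of V times the modal terms).
x_2(1.5) = (-3)·2·e^{-5·1.5} + 2·2·e^{-3·1.5} = (-6)·0.000553 + 4·0.011109 = 0.0411.

0.0411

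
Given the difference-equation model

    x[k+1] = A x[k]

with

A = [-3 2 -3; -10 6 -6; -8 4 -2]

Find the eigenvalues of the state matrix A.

det(zI - A) = z^3 - (tr A)z^2 + (M11 + M22 + M33)z - det A, where Mii is the 2×2 principal minor of A obtained by deleting row i and column i.
tr A = (-3) + 6 + (-2) = 1; M11 = 6·(-2) - (-6)·4 = -12 - (-24) = 12; M22 = (-3)·(-2) - (-3)·(-8) = 6 - 24 = -18; M33 = (-3)·6 - 2·(-10) = -18 - (-20) = 2; sum of minors = -4.
det A = (-3)·(6·(-2) - (-6)·4) - 2·((-10)·(-2) - (-6)·(-8)) + (-3)·((-10)·4 - 6·(-8)) = (-3)·12 - 2·(-28) + (-3)·8 = -4.
So p(z) = det(zI - A) = z^3 - z^2 - 4z + 4.
Rational-root test: any integer root divides 4. Testing small divisors, z = 1 works: p(1) = 1 + (-1) + (-4) + 4 = 0, so (z - 1) is a factor.
Dividing, p(z) = (z - 1)(z^2 - 4).
Factor z^2 - 4: two numbers with sum 0 and product -4 are 2 and -2, so z^2 - 4 = (z - 2)(z + 2).
Hence p(z) = (z - 2) (z - 1) (z + 2), with roots -2, 1, 2.

-2, 1, 2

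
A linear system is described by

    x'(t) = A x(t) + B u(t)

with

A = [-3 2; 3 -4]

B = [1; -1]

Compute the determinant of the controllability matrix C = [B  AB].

2

AB = [[-5], [7]]
Controllability matrix C = [B  AB] = [[1, -5], [-1, 7]]
det(C) = 1·7 - (-5)·(-1) = 7 - 5 = 2
Since det(C) ≠ 0, rank(C) = 2 and the system is completely controllable.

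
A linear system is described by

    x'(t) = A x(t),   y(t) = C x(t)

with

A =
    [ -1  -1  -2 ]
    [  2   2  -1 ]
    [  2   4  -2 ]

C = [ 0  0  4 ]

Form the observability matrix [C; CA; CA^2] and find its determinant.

-768

CA = [[8, 16, -8]]
CA^2 = [[8, -8, -16]]
Observability matrix O = [C; CA; CA^2] = [[0, 0, 4], [8, 16, -8], [8, -8, -16]]
Expanding along the first row, det(O) = 0·(16·(-16) - (-8)·(-8)) - 0·(8·(-16) - (-8)·8) + 4·(8·(-8) - 16·8) = 0·(-320) - 0·(-64) + 4·(-192) = -768
Since det(O) ≠ 0, rank(O) = 3 and the system is completely observable.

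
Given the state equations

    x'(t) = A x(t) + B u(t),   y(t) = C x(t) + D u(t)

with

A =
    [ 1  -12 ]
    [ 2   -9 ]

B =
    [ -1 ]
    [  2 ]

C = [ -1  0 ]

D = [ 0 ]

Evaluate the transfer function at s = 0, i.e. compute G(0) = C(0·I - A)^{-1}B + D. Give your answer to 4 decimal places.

2.2000

G(0) = C(-A)^{-1}B + D = -C A^{-1} B + D.
det A = 15, so A^{-1} = (1/15)·adj(A) = [[-3/5, 4/5], [-2/15, 1/15]]
A^{-1} B = [11/5, 4/15]^T
C A^{-1} B = -11/5
G(0) = D - C A^{-1} B = 0 - (-11/5) = 11/5 ≈ 2.2000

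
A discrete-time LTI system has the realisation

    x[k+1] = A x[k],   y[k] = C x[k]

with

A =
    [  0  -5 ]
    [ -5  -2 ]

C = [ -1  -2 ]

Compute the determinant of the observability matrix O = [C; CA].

CA = [[10, 9]]
Observability matrix O = [C; CA] = [[-1, -2], [10, 9]]
det(O) = (-1)·9 - (-2)·10 = -9 - (-20) = 11
Since det(O) ≠ 0, rank(O) = 2 and the system is completely observable.

11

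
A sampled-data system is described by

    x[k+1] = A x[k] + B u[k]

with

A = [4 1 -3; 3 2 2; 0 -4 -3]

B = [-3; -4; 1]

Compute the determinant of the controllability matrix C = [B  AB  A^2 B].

AB = [[-19], [-15], [13]]
A^2B = [[-130], [-61], [21]]
Controllability matrix C = [B  AB  A^2B] = [[-3, -19, -130], [-4, -15, -61], [1, 13, 21]]
Expanding along the first row, det(C) = (-3)·((-15)·21 - (-61)·13) - (-19)·((-4)·21 - (-61)·1) + (-130)·((-4)·13 - (-15)·1) = (-3)·478 - (-19)·(-23) + (-130)·(-37) = 2939
Since det(C) ≠ 0, rank(C) = 3 and the system is completely controllable.

2939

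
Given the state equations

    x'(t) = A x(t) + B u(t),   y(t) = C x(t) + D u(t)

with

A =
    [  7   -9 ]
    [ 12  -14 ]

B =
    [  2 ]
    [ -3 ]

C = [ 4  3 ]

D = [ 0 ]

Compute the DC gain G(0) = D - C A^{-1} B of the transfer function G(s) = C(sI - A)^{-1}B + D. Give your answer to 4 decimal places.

G(0) = C(-A)^{-1}B + D = -C A^{-1} B + D.
det A = 10, so A^{-1} = (1/10)·adj(A) = [[-7/5, 9/10], [-6/5, 7/10]]
A^{-1} B = [-11/2, -9/2]^T
C A^{-1} B = -71/2
G(0) = D - C A^{-1} B = 0 - (-71/2) = 71/2 ≈ 35.5000

35.5000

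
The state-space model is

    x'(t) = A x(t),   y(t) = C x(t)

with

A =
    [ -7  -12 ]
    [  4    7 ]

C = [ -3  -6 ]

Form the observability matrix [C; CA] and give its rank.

CA = [[-3, -6]]
Observability matrix O = [C; CA] = [[-3, -6], [-3, -6]]
Every row of O is a scalar multiple of row 1 = [-3, -6] (multipliers 1, 1), so the rows span a one-dimensional space.
O ≠ 0, hence rank(O) = 1.
rank(O) = 1 < n = 2, so the pair (A, C) is not completely observable.

1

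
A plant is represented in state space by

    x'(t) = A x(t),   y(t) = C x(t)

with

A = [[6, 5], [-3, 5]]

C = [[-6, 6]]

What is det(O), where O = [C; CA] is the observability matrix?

324

CA = [[-54, 0]]
Observability matrix O = [C; CA] = [[-6, 6], [-54, 0]]
det(O) = (-6)·0 - 6·(-54) = 0 - (-324) = 324
Since det(O) ≠ 0, rank(O) = 2 and the system is completely observable.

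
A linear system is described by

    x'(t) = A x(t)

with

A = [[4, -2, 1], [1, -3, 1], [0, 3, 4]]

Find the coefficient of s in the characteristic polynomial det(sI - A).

-9

Expand det(sI - A) for the 3×3 matrix.
p(s) = s^3 - 5s^2 - 9s + 49.
(Check: constant term = det(-A) = (-1)^3 det A = 49; coefficient of s^2 = -tr A = -5.)
The coefficient of s is -9.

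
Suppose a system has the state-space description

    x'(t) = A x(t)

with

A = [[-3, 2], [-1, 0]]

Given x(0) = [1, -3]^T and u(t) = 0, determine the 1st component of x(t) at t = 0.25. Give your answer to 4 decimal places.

det(sI - A) = s^2 - (tr A)s + det A, with tr A = (-3) + 0 = -3 and det A = (-3)·0 - 2·(-1) = 0 - (-2) = 2.
So p(s) = det(sI - A) = s^2 + 3s + 2.
Factor s^2 + 3s + 2: two numbers with sum -3 and product 2 are -1 and -2, so s^2 + 3s + 2 = (s + 1)(s + 2).
Hence p(s) = (s + 1) (s + 2), with roots -2, -1.
The eigenvalues -2, -1 are distinct and real, so A is diagonalisable and x(t) = e^{At} x(0) = V diag(e^{λ_i t}) V^{-1} x(0), where the columns of V are the eigenvectors.
λ = -2: A - (-2)I = [[-1, 2], [-1, 2]]. Row 1 gives (-1)·v1 + 2·v2 = 0, so take v_1 = [2, 1]^T.
λ = -1: A - (-1)I = [[-2, 2], [-1, 1]]. Row 1 gives (-2)·v1 + 2·v2 = 0, so take v_2 = [-1, -1]^T.
V = [v_1 v_2] = [[2, -1], [1, -1]] has det V = -1, so V^{-1} = adj(V)/det V = [[1, -1], [1, -2]].
Modal coordinates z(0) = V^{-1} x(0): 1·1 + (-1)·(-3) = 4; 1·1 + (-2)·(-3) = 7; so z(0) = [4, 7]^T.
x_1(t) = Σ_i (v_i)_1 · z_i(0) · e^{λ_i t} (row 1 of V times the modal terms).
x_1(0.25) = 2·4·e^{-2·0.25} + (-1)·7·e^{-1·0.25} = 8·0.606531 + (-7)·0.778801 = -0.5994.

-0.5994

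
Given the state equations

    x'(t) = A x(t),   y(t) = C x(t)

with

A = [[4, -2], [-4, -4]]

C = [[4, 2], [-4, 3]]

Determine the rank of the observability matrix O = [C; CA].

2

CA = [[8, -16], [-28, -4]]
Observability matrix O = [C; CA] = [[4, 2], [-4, 3], [8, -16], [-28, -4]]
Take the 2×2 submatrix of O formed by rows 1, 2: [[4, 2], [-4, 3]]. Its determinant is 4·3 - 2·(-4) = 12 - (-8) = 20 ≠ 0.
So rank(O) ≥ 2; since O has 2 columns, rank(O) = 2.
rank(O) = 2 = n, so the pair (A, C) is completely observable.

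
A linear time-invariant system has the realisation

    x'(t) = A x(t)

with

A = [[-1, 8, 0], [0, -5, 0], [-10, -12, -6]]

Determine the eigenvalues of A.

det(sI - A) = s^3 - (tr A)s^2 + (M11 + M22 + M33)s - det A, where Mii is the 2×2 principal minor of A obtained by deleting row i and column i.
tr A = (-1) + (-5) + (-6) = -12; M11 = (-5)·(-6) - 0·(-12) = 30 - 0 = 30; M22 = (-1)·(-6) - 0·(-10) = 6 - 0 = 6; M33 = (-1)·(-5) - 8·0 = 5 - 0 = 5; sum of minors = 41.
det A = (-1)·((-5)·(-6) - 0·(-12)) - 8·(0·(-6) - 0·(-10)) + 0·(0·(-12) - (-5)·(-10)) = (-1)·30 - 8·0 + 0·(-50) = -30.
So p(s) = det(sI - A) = s^3 + 12s^2 + 41s + 30.
Rational-root test: any integer root divides 30. Testing small divisors, s = -1 works: p(-1) = -1 + 12 + (-41) + 30 = 0, so (s + 1) is a factor.
Dividing, p(s) = (s + 1)(s^2 + 11s + 30).
Factor s^2 + 11s + 30: two numbers with sum -11 and product 30 are -5 and -6, so s^2 + 11s + 30 = (s + 5)(s + 6).
Hence p(s) = (s + 1) (s + 5) (s + 6), with roots -6, -5, -1.
All eigenvalues have negative real part, so the system is asymptotically stable.

-6, -5, -1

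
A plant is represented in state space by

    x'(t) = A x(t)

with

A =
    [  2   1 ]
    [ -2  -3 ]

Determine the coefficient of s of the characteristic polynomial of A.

1

For a 2×2 matrix, det(sI - A) = s^2 - (tr A)s + det A.
tr A = -1, det A = -4.
So p(s) = s^2 + s - 4.
The coefficient of s is 1.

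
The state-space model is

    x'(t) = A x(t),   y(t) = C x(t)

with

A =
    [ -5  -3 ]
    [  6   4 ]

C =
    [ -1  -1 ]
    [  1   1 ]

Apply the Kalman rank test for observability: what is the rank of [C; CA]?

CA = [[-1, -1], [1, 1]]
Observability matrix O = [C; CA] = [[-1, -1], [1, 1], [-1, -1], [1, 1]]
Every row of O is a scalar multiple of row 1 = [-1, -1] (multipliers 1, -1, 1, -1), so the rows span a one-dimensional space.
O ≠ 0, hence rank(O) = 1.
rank(O) = 1 < n = 2, so the pair (A, C) is not completely observable.

1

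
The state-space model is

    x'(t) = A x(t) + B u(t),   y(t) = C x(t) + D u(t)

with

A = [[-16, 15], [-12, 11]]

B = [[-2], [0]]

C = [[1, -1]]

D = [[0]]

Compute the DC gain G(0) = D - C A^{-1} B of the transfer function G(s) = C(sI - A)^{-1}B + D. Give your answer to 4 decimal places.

G(0) = C(-A)^{-1}B + D = -C A^{-1} B + D.
det A = 4, so A^{-1} = (1/4)·adj(A) = [[11/4, -15/4], [3, -4]]
A^{-1} B = [-11/2, -6]^T
C A^{-1} B = 1/2
G(0) = D - C A^{-1} B = 0 - (1/2) = -1/2 ≈ -0.5000

-0.5000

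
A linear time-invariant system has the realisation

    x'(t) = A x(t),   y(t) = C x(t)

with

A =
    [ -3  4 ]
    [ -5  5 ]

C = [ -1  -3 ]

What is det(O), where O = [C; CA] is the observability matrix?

73

CA = [[18, -19]]
Observability matrix O = [C; CA] = [[-1, -3], [18, -19]]
det(O) = (-1)·(-19) - (-3)·18 = 19 - (-54) = 73
Since det(O) ≠ 0, rank(O) = 2 and the system is completely observable.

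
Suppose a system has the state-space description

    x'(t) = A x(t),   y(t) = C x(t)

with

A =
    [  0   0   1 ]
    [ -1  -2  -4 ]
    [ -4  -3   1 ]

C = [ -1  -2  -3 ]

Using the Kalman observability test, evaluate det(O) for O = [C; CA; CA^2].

35

CA = [[14, 13, 4]]
CA^2 = [[-29, -38, -34]]
Observability matrix O = [C; CA; CA^2] = [[-1, -2, -3], [14, 13, 4], [-29, -38, -34]]
Expanding along the first row, det(O) = (-1)·(13·(-34) - 4·(-38)) - (-2)·(14·(-34) - 4·(-29)) + (-3)·(14·(-38) - 13·(-29)) = (-1)·(-290) - (-2)·(-360) + (-3)·(-155) = 35
Since det(O) ≠ 0, rank(O) = 3 and the system is completely observable.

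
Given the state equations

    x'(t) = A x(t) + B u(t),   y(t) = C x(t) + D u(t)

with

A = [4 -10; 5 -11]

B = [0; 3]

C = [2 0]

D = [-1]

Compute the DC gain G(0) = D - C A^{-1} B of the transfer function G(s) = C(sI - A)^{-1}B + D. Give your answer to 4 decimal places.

G(0) = C(-A)^{-1}B + D = -C A^{-1} B + D.
det A = 6, so A^{-1} = (1/6)·adj(A) = [[-11/6, 5/3], [-5/6, 2/3]]
A^{-1} B = [5, 2]^T
C A^{-1} B = 10
G(0) = D - C A^{-1} B = -1 - (10) = -11

-11.0000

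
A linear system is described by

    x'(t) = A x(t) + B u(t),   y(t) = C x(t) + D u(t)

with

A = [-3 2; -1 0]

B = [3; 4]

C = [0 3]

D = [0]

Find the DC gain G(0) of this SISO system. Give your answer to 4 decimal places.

G(0) = C(-A)^{-1}B + D = -C A^{-1} B + D.
det A = 2, so A^{-1} = (1/2)·adj(A) = [[0, -1], [1/2, -3/2]]
A^{-1} B = [-4, -9/2]^T
C A^{-1} B = -27/2
G(0) = D - C A^{-1} B = 0 - (-27/2) = 27/2 ≈ 13.5000

13.5000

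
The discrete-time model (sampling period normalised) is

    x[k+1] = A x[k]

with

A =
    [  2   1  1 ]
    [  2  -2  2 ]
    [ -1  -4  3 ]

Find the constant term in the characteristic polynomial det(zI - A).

Expand det(zI - A) for the 3×3 matrix.
p(z) = z^3 - 3z^2 + 3z + 14.
(Check: constant term = det(-A) = (-1)^3 det A = 14; coefficient of z^2 = -tr A = -3.)
The constant term is 14.

14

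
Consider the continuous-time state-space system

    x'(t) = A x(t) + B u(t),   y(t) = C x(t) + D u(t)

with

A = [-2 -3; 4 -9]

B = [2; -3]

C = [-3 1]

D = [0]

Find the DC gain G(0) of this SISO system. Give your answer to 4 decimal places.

-2.6333

G(0) = C(-A)^{-1}B + D = -C A^{-1} B + D.
det A = 30, so A^{-1} = (1/30)·adj(A) = [[-3/10, 1/10], [-2/15, -1/15]]
A^{-1} B = [-9/10, -1/15]^T
C A^{-1} B = 79/30
G(0) = D - C A^{-1} B = 0 - (79/30) = -79/30 ≈ -2.6333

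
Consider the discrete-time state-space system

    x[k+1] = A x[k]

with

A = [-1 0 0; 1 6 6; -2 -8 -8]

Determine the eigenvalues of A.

det(zI - A) = z^3 - (tr A)z^2 + (M11 + M22 + M33)z - det A, where Mii is the 2×2 principal minor of A obtained by deleting row i and column i.
tr A = (-1) + 6 + (-8) = -3; M11 = 6·(-8) - 6·(-8) = -48 - (-48) = 0; M22 = (-1)·(-8) - 0·(-2) = 8 - 0 = 8; M33 = (-1)·6 - 0·1 = -6 - 0 = -6; sum of minors = 2.
det A = (-1)·(6·(-8) - 6·(-8)) - 0·(1·(-8) - 6·(-2)) + 0·(1·(-8) - 6·(-2)) = (-1)·0 - 0·4 + 0·4 = 0.
So p(z) = det(zI - A) = z^3 + 3z^2 + 2z.
The constant term is 0, so p(z) = z(z^2 + 3z + 2).
Factor z^2 + 3z + 2: two numbers with sum -3 and product 2 are -1 and -2, so z^2 + 3z + 2 = (z + 1)(z + 2).
Hence p(z) = z (z + 1) (z + 2), with roots -2, -1, 0.

-2, -1, 0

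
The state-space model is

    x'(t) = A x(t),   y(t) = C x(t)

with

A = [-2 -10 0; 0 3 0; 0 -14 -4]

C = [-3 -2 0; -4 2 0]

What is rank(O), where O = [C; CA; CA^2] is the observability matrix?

CA = [[6, 24, 0], [8, 46, 0]]
CA^2 = [[-12, 12, 0], [-16, 58, 0]]
Observability matrix O = [C; CA; CA^2] = [[-3, -2, 0], [-4, 2, 0], [6, 24, 0], [8, 46, 0], [-12, 12, 0], [-16, 58, 0]]
Column 3 of O is identically zero, so rank(O) ≤ 2.
The 2×2 minor from rows 1, 2, columns 1, 2 is (-3)·2 - (-2)·(-4) = -6 - 8 = -14 ≠ 0, so rank(O) = 2.
rank(O) = 2 < n = 3, so the pair (A, C) is not completely observable.

2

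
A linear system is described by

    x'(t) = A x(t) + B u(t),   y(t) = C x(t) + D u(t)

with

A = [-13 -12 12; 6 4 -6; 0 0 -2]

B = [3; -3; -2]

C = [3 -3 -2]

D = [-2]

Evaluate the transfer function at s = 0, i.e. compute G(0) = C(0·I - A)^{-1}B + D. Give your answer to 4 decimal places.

G(0) = C(-A)^{-1}B + D = -C A^{-1} B + D.
det A = -40, so A^{-1} = (1/-40)·adj(A) = [[1/5, 3/5, -3/5], [-3/10, -13/20, 3/20], [0, 0, -1/2]]
A^{-1} B = [0, 3/4, 1]^T
C A^{-1} B = -17/4
G(0) = D - C A^{-1} B = -2 - (-17/4) = 9/4 ≈ 2.2500

2.2500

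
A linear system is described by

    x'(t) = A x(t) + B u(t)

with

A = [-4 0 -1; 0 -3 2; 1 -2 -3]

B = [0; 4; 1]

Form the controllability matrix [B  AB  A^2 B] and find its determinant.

-310

AB = [[-1], [-10], [-11]]
A^2B = [[15], [8], [52]]
Controllability matrix C = [B  AB  A^2B] = [[0, -1, 15], [4, -10, 8], [1, -11, 52]]
Expanding along the first row, det(C) = 0·((-10)·52 - 8·(-11)) - (-1)·(4·52 - 8·1) + 15·(4·(-11) - (-10)·1) = 0·(-432) - (-1)·200 + 15·(-34) = -310
Since det(C) ≠ 0, rank(C) = 3 and the system is completely controllable.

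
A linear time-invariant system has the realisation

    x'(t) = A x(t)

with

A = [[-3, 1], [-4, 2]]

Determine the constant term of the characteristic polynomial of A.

-2

For a 2×2 matrix, det(sI - A) = s^2 - (tr A)s + det A.
tr A = -1, det A = -2.
So p(s) = s^2 + s - 2.
The constant term is -2.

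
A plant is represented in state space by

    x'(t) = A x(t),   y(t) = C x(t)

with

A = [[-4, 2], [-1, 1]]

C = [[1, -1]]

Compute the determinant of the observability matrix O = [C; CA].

-2

CA = [[-3, 1]]
Observability matrix O = [C; CA] = [[1, -1], [-3, 1]]
det(O) = 1·1 - (-1)·(-3) = 1 - 3 = -2
Since det(O) ≠ 0, rank(O) = 2 and the system is completely observable.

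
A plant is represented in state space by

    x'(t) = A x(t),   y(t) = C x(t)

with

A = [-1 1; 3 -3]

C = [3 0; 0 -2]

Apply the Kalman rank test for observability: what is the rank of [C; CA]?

2

CA = [[-3, 3], [-6, 6]]
Observability matrix O = [C; CA] = [[3, 0], [0, -2], [-3, 3], [-6, 6]]
Take the 2×2 submatrix of O formed by rows 1, 2: [[3, 0], [0, -2]]. Its determinant is 3·(-2) - 0·0 = -6 - 0 = -6 ≠ 0.
So rank(O) ≥ 2; since O has 2 columns, rank(O) = 2.
rank(O) = 2 = n, so the pair (A, C) is completely observable.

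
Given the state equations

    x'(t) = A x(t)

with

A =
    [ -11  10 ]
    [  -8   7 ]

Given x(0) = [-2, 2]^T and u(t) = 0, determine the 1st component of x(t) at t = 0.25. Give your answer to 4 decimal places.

det(sI - A) = s^2 - (tr A)s + det A, with tr A = (-11) + 7 = -4 and det A = (-11)·7 - 10·(-8) = -77 - (-80) = 3.
So p(s) = det(sI - A) = s^2 + 4s + 3.
Factor s^2 + 4s + 3: two numbers with sum -4 and product 3 are -1 and -3, so s^2 + 4s + 3 = (s + 1)(s + 3).
Hence p(s) = (s + 1) (s + 3), with roots -3, -1.
The eigenvalues -3, -1 are distinct and real, so A is diagonalisable and x(t) = e^{At} x(0) = V diag(e^{λ_i t}) V^{-1} x(0), where the columns of V are the eigenvectors.
λ = -3: A - (-3)I = [[-8, 10], [-8, 10]]. Row 1 gives (-8)·v1 + 10·v2 = 0, so take v_1 = [5, 4]^T.
λ = -1: A - (-1)I = [[-10, 10], [-8, 8]]. Row 1 gives (-10)·v1 + 10·v2 = 0, so take v_2 = [1, 1]^T.
V = [v_1 v_2] = [[5, 1], [4, 1]] has det V = 1, so V^{-1} = adj(V)/det V = [[1, -1], [-4, 5]].
Modal coordinates z(0) = V^{-1} x(0): 1·(-2) + (-1)·2 = -4; (-4)·(-2) + 5·2 = 18; so z(0) = [-4, 18]^T.
x_1(t) = Σ_i (v_i)_1 · z_i(0) · e^{λ_i t} (row 1 of V times the modal terms).
x_1(0.25) = 5·(-4)·e^{-3·0.25} + 1·18·e^{-1·0.25} = (-20)·0.472367 + 18·0.778801 = 4.5711.

4.5711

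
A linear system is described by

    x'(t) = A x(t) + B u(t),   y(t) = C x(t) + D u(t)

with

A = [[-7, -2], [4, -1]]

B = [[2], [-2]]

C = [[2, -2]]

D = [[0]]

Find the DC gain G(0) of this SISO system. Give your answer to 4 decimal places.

G(0) = C(-A)^{-1}B + D = -C A^{-1} B + D.
det A = 15, so A^{-1} = (1/15)·adj(A) = [[-1/15, 2/15], [-4/15, -7/15]]
A^{-1} B = [-2/5, 2/5]^T
C A^{-1} B = -8/5
G(0) = D - C A^{-1} B = 0 - (-8/5) = 8/5 ≈ 1.6000

1.6000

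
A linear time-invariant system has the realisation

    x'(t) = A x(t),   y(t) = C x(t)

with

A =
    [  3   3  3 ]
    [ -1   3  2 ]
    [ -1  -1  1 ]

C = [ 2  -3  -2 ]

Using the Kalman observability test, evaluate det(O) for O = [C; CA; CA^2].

467

CA = [[11, -1, -2]]
CA^2 = [[36, 32, 29]]
Observability matrix O = [C; CA; CA^2] = [[2, -3, -2], [11, -1, -2], [36, 32, 29]]
Expanding along the first row, det(O) = 2·((-1)·29 - (-2)·32) - (-3)·(11·29 - (-2)·36) + (-2)·(11·32 - (-1)·36) = 2·35 - (-3)·391 + (-2)·388 = 467
Since det(O) ≠ 0, rank(O) = 3 and the system is completely observable.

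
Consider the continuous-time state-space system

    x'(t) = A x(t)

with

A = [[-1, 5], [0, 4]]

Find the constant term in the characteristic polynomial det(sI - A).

-4

For a 2×2 matrix, det(sI - A) = s^2 - (tr A)s + det A.
tr A = 3, det A = -4.
So p(s) = s^2 - 3s - 4.
The constant term is -4.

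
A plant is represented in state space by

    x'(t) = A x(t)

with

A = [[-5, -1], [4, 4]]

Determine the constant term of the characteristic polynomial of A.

For a 2×2 matrix, det(sI - A) = s^2 - (tr A)s + det A.
tr A = -1, det A = -16.
So p(s) = s^2 + s - 16.
The constant term is -16.

-16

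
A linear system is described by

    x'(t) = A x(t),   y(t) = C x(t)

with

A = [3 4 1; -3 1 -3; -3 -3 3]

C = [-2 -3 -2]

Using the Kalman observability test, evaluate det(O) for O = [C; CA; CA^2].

44

CA = [[9, -5, 1]]
CA^2 = [[39, 28, 27]]
Observability matrix O = [C; CA; CA^2] = [[-2, -3, -2], [9, -5, 1], [39, 28, 27]]
Expanding along the first row, det(O) = (-2)·((-5)·27 - 1·28) - (-3)·(9·27 - 1·39) + (-2)·(9·28 - (-5)·39) = (-2)·(-163) - (-3)·204 + (-2)·447 = 44
Since det(O) ≠ 0, rank(O) = 3 and the system is completely observable.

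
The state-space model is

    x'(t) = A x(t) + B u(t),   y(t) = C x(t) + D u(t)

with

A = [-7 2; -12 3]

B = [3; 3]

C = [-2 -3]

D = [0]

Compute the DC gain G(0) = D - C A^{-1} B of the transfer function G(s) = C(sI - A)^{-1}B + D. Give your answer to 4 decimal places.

17.0000

G(0) = C(-A)^{-1}B + D = -C A^{-1} B + D.
det A = 3, so A^{-1} = (1/3)·adj(A) = [[1, -2/3], [4, -7/3]]
A^{-1} B = [1, 5]^T
C A^{-1} B = -17
G(0) = D - C A^{-1} B = 0 - (-17) = 17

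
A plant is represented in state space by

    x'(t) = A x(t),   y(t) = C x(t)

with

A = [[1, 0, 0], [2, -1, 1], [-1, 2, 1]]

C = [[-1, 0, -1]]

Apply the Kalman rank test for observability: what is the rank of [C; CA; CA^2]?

2

CA = [[0, -2, -1]]
CA^2 = [[-3, 0, -3]]
Observability matrix O = [C; CA; CA^2] = [[-1, 0, -1], [0, -2, -1], [-3, 0, -3]]
The columns c1, c2, c3 of O are linearly dependent: -2·c1 - c2 + 2·c3 = 0 (check each entry), so rank(O) ≤ 2.
The 2×2 minor from rows 1, 2, columns 1, 2 is (-1)·(-2) - 0·0 = 2 - 0 = 2 ≠ 0, so rank(O) = 2.
rank(O) = 2 < n = 3, so the pair (A, C) is not completely observable.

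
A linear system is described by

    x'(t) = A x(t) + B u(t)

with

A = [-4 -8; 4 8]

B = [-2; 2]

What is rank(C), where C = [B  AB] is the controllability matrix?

AB = [[-8], [8]]
Controllability matrix C = [B  AB] = [[-2, -8], [2, 8]]
Every column of C is a scalar multiple of column 1 = [-2, 2] (multipliers 1, 4), so the columns span a one-dimensional space.
C ≠ 0, hence rank(C) = 1.
rank(C) = 1 < n = 2, so the pair (A, B) is not completely controllable.

1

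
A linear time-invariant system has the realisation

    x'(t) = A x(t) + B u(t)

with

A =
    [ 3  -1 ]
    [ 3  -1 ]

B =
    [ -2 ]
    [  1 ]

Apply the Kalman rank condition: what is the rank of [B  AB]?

2

AB = [[-7], [-7]]
Controllability matrix C = [B  AB] = [[-2, -7], [1, -7]]
det(C) = (-2)·(-7) - (-7)·1 = 14 - (-7) = 21 ≠ 0, so rank(C) = 2.
rank(C) = 2 = n, so the pair (A, B) is completely controllable.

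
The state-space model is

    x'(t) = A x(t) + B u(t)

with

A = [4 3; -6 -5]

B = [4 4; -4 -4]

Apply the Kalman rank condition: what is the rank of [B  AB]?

AB = [[4, 4], [-4, -4]]
Controllability matrix C = [B  AB] = [[4, 4, 4, 4], [-4, -4, -4, -4]]
Every column of C is a scalar multiple of column 1 = [4, -4] (multipliers 1, 1, 1, 1), so the columns span a one-dimensional space.
C ≠ 0, hence rank(C) = 1.
rank(C) = 1 < n = 2, so the pair (A, B) is not completely controllable.

1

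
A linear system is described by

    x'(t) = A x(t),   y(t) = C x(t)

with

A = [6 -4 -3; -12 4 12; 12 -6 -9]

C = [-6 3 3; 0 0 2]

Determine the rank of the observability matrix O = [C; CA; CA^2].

CA = [[-36, 18, 27], [24, -12, -18]]
CA^2 = [[-108, 54, 81], [72, -36, -54]]
Observability matrix O = [C; CA; CA^2] = [[-6, 3, 3], [0, 0, 2], [-36, 18, 27], [24, -12, -18], [-108, 54, 81], [72, -36, -54]]
The columns c1, c2, c3 of O are linearly dependent: c1 + 2·c2 = 0 (check each entry), so rank(O) ≤ 2.
The 2×2 minor from rows 1, 2, columns 1, 3 is (-6)·2 - 3·0 = -12 - 0 = -12 ≠ 0, so rank(O) = 2.
rank(O) = 2 < n = 3, so the pair (A, C) is not completely observable.

2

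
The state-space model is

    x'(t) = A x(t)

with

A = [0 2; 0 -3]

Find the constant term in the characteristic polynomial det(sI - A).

0

For a 2×2 matrix, det(sI - A) = s^2 - (tr A)s + det A.
tr A = -3, det A = 0.
So p(s) = s^2 + 3s.
The constant term is 0.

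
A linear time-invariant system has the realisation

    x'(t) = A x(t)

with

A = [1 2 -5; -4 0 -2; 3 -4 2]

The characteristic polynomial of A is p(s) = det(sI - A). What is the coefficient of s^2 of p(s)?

Expand det(sI - A) for the 3×3 matrix.
p(s) = s^3 - 3s^2 + 17s + 84.
(Check: constant term = det(-A) = (-1)^3 det A = 84; coefficient of s^2 = -tr A = -3.)
The coefficient of s^2 is -3.

-3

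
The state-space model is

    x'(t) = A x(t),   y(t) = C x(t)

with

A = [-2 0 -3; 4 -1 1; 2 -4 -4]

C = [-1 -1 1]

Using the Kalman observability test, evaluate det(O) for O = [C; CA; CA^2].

-87

CA = [[0, -3, -2]]
CA^2 = [[-16, 11, 5]]
Observability matrix O = [C; CA; CA^2] = [[-1, -1, 1], [0, -3, -2], [-16, 11, 5]]
Expanding along the first row, det(O) = (-1)·((-3)·5 - (-2)·11) - (-1)·(0·5 - (-2)·(-16)) + 1·(0·11 - (-3)·(-16)) = (-1)·7 - (-1)·(-32) + 1·(-48) = -87
Since det(O) ≠ 0, rank(O) = 3 and the system is completely observable.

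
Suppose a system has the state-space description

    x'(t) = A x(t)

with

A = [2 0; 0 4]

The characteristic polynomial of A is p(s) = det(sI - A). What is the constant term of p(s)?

For a 2×2 matrix, det(sI - A) = s^2 - (tr A)s + det A.
tr A = 6, det A = 8.
So p(s) = s^2 - 6s + 8.
The constant term is 8.

8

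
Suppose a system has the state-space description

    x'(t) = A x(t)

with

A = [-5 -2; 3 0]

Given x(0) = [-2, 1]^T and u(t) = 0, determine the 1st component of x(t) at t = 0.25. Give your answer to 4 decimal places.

det(sI - A) = s^2 - (tr A)s + det A, with tr A = (-5) + 0 = -5 and det A = (-5)·0 - (-2)·3 = 0 - (-6) = 6.
So p(s) = det(sI - A) = s^2 + 5s + 6.
Factor s^2 + 5s + 6: two numbers with sum -5 and product 6 are -2 and -3, so s^2 + 5s + 6 = (s + 2)(s + 3).
Hence p(s) = (s + 2) (s + 3), with roots -3, -2.
The eigenvalues -3, -2 are distinct and real, so A is diagonalisable and x(t) = e^{At} x(0) = V diag(e^{λ_i t}) V^{-1} x(0), where the columns of V are the eigenvectors.
λ = -3: A - (-3)I = [[-2, -2], [3, 3]]. Row 1 gives (-2)·v1 + (-2)·v2 = 0, so take v_1 = [-1, 1]^T.
λ = -2: A - (-2)I = [[-3, -2], [3, 2]]. Row 1 gives (-3)·v1 + (-2)·v2 = 0, so take v_2 = [-2, 3]^T.
V = [v_1 v_2] = [[-1, -2], [1, 3]] has det V = -1, so V^{-1} = adj(V)/det V = [[-3, -2], [1, 1]].
Modal coordinates z(0) = V^{-1} x(0): (-3)·(-2) + (-2)·1 = 4; 1·(-2) + 1·1 = -1; so z(0) = [4, -1]^T.
x_1(t) = Σ_i (v_i)_1 · z_i(0) · e^{λ_i t} (row 1 of V times the modal terms).
x_1(0.25) = (-1)·4·e^{-3·0.25} + (-2)·(-1)·e^{-2·0.25} = (-4)·0.472367 + 2·0.606531 = -0.6764.

-0.6764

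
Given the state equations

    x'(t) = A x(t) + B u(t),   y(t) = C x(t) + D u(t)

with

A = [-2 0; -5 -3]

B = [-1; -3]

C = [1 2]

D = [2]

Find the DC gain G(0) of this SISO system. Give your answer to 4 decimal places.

1.1667

G(0) = C(-A)^{-1}B + D = -C A^{-1} B + D.
det A = 6, so A^{-1} = (1/6)·adj(A) = [[-1/2, 0], [5/6, -1/3]]
A^{-1} B = [1/2, 1/6]^T
C A^{-1} B = 5/6
G(0) = D - C A^{-1} B = 2 - (5/6) = 7/6 ≈ 1.1667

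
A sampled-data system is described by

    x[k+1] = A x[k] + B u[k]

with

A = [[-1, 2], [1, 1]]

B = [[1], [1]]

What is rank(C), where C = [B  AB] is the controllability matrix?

2

AB = [[1], [2]]
Controllability matrix C = [B  AB] = [[1, 1], [1, 2]]
det(C) = 1·2 - 1·1 = 2 - 1 = 1 ≠ 0, so rank(C) = 2.
rank(C) = 2 = n, so the pair (A, B) is completely controllable.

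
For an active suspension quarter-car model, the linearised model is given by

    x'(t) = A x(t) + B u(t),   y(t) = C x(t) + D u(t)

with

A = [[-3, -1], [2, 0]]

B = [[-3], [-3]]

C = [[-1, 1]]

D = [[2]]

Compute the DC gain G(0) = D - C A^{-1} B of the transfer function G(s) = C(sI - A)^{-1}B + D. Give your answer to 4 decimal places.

-7.0000

G(0) = C(-A)^{-1}B + D = -C A^{-1} B + D.
det A = 2, so A^{-1} = (1/2)·adj(A) = [[0, 1/2], [-1, -3/2]]
A^{-1} B = [-3/2, 15/2]^T
C A^{-1} B = 9
G(0) = D - C A^{-1} B = 2 - (9) = -7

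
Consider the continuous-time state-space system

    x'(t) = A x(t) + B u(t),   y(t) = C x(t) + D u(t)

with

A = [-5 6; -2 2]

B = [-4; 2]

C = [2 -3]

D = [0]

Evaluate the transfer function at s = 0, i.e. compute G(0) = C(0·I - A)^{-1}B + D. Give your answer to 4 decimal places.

-7.0000

G(0) = C(-A)^{-1}B + D = -C A^{-1} B + D.
det A = 2, so A^{-1} = (1/2)·adj(A) = [[1, -3], [1, -5/2]]
A^{-1} B = [-10, -9]^T
C A^{-1} B = 7
G(0) = D - C A^{-1} B = 0 - (7) = -7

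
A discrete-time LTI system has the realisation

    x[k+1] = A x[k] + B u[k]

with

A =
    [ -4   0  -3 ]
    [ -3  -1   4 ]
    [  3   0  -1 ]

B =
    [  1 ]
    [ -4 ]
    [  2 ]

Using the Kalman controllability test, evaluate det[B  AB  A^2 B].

AB = [[-10], [9], [1]]
A^2B = [[37], [25], [-31]]
Controllability matrix C = [B  AB  A^2B] = [[1, -10, 37], [-4, 9, 25], [2, 1, -31]]
Expanding along the first row, det(C) = 1·(9·(-31) - 25·1) - (-10)·((-4)·(-31) - 25·2) + 37·((-4)·1 - 9·2) = 1·(-304) - (-10)·74 + 37·(-22) = -378
Since det(C) ≠ 0, rank(C) = 3 and the system is completely controllable.

-378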